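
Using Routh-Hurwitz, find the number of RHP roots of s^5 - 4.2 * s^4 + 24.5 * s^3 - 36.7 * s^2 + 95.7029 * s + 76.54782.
Routh array:
s^5: [1, 24.5, 95.7029]; s^4: [-4.2, -36.7, 76.54782]; s^3: [15.7619, 113.929]; s^2: [-6.34199, 76.54782]; s^1: [304.175]; s^0: [76.54782]
First column: [1, -4.2, 15.7619, -6.34199, 304.175, 76.54782]. Sign changes = RHP roots = 4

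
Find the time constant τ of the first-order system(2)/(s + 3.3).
First-order system: τ = -1/pole. Pole = -3.3. τ = -1/(-3.3) = 0.303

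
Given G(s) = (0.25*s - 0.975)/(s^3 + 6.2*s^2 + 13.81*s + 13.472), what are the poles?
Set denominator = 0: s^3 + 6.2*s^2 + 13.81*s + 13.472 = (s + 3.2)(s^2 + 3*s + 4.21) = 0 → Poles: -1.5 + 1.4j, -1.5 - 1.4j, -3.2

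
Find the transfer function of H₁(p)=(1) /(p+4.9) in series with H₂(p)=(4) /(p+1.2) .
Series: H = H₁ · H₂ = (n₁·n₂)/(d₁·d₂).
Num: n₁·n₂ = 4. Den: d₁·d₂ = p^2 + 6.1*p + 5.88.
H(p) = (4)/(p^2 + 6.1*p + 5.88)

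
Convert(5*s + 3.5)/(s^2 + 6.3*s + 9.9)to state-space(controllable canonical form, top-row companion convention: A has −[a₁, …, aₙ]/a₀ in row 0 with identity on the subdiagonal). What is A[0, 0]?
Reachable canonical form for den = s^2 + 6.3*s + 9.9: top row of A = -[a₁,a₂,...,aₙ]/a₀, ones on the subdiagonal, zeros elsewhere.
A = [[-6.3, -9.9], [1, 0]].
A[0,0] = -6.3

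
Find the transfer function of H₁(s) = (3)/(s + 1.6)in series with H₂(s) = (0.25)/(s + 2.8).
Series: H = H₁ · H₂ = (n₁·n₂)/(d₁·d₂).
Num: n₁·n₂ = 0.75. Den: d₁·d₂ = s^2 + 4.4*s + 4.48.
H(s) = (0.75)/(s^2 + 4.4*s + 4.48)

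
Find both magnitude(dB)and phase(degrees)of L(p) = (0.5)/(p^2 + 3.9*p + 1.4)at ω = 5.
Substitute p = j*5: L(j5) = -0.0125906 - 0.0104032j.
|L| = 20*log₁₀(sqrt(Re²+Im²)) = -35.74 dB.
∠L = atan2(Im, Re) = -140.43°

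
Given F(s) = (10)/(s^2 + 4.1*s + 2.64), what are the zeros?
Numerator is a nonzero constant (10) → Zeros: none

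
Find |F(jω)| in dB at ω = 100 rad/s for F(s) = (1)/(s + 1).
Substitute s = j*100: F(j100) = 9.999e-05 - 0.009999j.
|F(j100)| = sqrt(Re² + Im²) = 0.01.
20*log₁₀(0.01) = -40.00 dB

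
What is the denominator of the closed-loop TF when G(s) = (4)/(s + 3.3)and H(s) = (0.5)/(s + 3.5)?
Characteristic poly = G_den * H_den + G_num * H_num = (s^2 + 6.8*s + 11.55) + (2) = s^2 + 6.8*s + 13.55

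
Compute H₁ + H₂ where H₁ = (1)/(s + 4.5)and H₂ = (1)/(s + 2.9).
Parallel: H = H₁ + H₂ = (n₁·d₂ + n₂·d₁)/(d₁·d₂).
n₁·d₂ = s + 2.9. n₂·d₁ = s + 4.5. Sum = 2*s + 7.4. d₁·d₂ = s^2 + 7.4*s + 13.05.
H(s) = (2*s + 7.4)/(s^2 + 7.4*s + 13.05)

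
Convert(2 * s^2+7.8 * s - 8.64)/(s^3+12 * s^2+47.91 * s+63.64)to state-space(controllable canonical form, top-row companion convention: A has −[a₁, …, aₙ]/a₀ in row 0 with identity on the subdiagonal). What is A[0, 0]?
Reachable canonical form for den = s^3 + 12*s^2 + 47.91*s + 63.64: top row of A = -[a₁,a₂,...,aₙ]/a₀, ones on the subdiagonal, zeros elsewhere.
A = [[-12, -47.91, -63.64], [1, 0, 0], [0, 1, 0]].
A[0,0] = -12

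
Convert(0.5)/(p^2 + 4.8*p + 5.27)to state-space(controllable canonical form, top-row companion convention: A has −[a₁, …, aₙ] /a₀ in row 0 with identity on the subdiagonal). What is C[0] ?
Reachable canonical form: C = numerator coefficients (right-aligned, zero-padded to length n).
num = 0.5, C = [[0, 0.5]].
C[0] = 0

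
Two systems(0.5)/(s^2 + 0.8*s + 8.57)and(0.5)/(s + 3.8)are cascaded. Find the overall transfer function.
Series: H = H₁ · H₂ = (n₁·n₂)/(d₁·d₂).
Num: n₁·n₂ = 0.25. Den: d₁·d₂ = s^3 + 4.6*s^2 + 11.61*s + 32.566.
H(s) = (0.25)/(s^3 + 4.6*s^2 + 11.61*s + 32.566)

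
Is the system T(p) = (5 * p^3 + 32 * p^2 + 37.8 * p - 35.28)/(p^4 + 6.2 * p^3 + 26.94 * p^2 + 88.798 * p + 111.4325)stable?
Denominator: p^4 + 6.2*p^3 + 26.94*p^2 + 88.798*p + 111.4325 = (p + 2.9)(p + 2.5)(p^2 + 0.8*p + 15.37). Poles: -0.4 + 3.9j, -0.4 - 3.9j, -2.5, -2.9. All Re(p)<0: Yes (stable)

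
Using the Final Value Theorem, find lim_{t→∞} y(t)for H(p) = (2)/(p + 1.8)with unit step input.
FVT: lim_{t→∞} y(t) = lim_{p→0} p*Y(p) where Y(p) = H(p)/p.
= lim_{p→0} H(p) = H(0) = num(0)/den(0) = 2/1.8 = 1.111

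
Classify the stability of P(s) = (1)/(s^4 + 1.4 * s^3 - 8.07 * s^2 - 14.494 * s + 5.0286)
Denominator: s^4 + 1.4*s^3 - 8.07*s^2 - 14.494*s + 5.0286 = (s - 0.3)(s - 2.9)(s^2 + 4.6*s + 5.78). Poles: -2.3 + 0.7j, -2.3 - 0.7j, 0.3, 2.9. Unstable (2 pole(s) in RHP)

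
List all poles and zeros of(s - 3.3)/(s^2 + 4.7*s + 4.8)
Set denominator = 0: s^2 + 4.7*s + 4.8 = (s + 3.2)(s + 1.5) = 0 → Poles: -1.5, -3.2
Set numerator = 0: s - 3.3 = 0 → Zeros: 3.3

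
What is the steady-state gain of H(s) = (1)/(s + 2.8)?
DC gain = H(0) = num(0)/den(0) = 1/2.8 = 0.3571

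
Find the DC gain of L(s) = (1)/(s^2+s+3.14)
DC gain = L(0) = num(0)/den(0) = 1/3.14 = 0.3185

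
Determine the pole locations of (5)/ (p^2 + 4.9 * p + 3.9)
Set denominator = 0: p^2 + 4.9*p + 3.9 = (p + 3.9)(p + 1) = 0 → Poles: -1, -3.9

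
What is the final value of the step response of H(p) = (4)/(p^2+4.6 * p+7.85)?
FVT: lim_{t→∞} y(t) = lim_{p→0} p*Y(p) where Y(p) = H(p)/p.
= lim_{p→0} H(p) = H(0) = num(0)/den(0) = 4/7.85 = 0.5096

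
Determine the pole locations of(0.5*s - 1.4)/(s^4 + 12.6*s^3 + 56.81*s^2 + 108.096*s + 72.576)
Set denominator = 0: s^4 + 12.6*s^3 + 56.81*s^2 + 108.096*s + 72.576 = (s + 2.7)(s + 3.5)(s + 1.6)(s + 4.8) = 0 → Poles: -1.6, -2.7, -3.5, -4.8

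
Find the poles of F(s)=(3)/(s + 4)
Set denominator = 0: s + 4 = 0 → Poles: -4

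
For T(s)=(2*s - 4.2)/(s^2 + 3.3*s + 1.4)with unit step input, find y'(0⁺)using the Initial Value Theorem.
IVT: y'(0⁺) = lim_{s→∞} s²·Y(s) = lim_{s→∞} s·T(s).
deg(num) = 1, deg(den) = 2, relative degree = 1, so s·T(s) → (leading num)/(leading den) = 2/1 = 2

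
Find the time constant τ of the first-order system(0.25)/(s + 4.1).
First-order system: τ = -1/pole. Pole = -4.1. τ = -1/(-4.1) = 0.2439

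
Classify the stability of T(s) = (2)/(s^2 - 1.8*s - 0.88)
Denominator: s^2 - 1.8*s - 0.88 = (s - 2.2)(s + 0.4). Poles: -0.4, 2.2. Unstable (1 pole(s) in RHP)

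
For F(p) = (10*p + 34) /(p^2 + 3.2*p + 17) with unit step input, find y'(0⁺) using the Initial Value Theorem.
IVT: y'(0⁺) = lim_{p→∞} p²·Y(p) = lim_{p→∞} p·F(p).
deg(num) = 1, deg(den) = 2, relative degree = 1, so p·F(p) → (leading num)/(leading den) = 10/1 = 10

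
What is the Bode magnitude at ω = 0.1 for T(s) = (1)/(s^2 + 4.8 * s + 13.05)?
Substitute s = j*0.1: T(j0.1) = 0.0765833 - 0.00281902j.
|T(j0.1)| = sqrt(Re² + Im²) = 0.07664.
20*log₁₀(0.07664) = -22.31 dB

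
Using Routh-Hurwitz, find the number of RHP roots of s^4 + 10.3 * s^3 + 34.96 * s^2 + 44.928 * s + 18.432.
Routh array:
s^4: [1, 34.96, 18.432]; s^3: [10.3, 44.928]; s^2: [30.5981, 18.432]; s^1: [38.7234]; s^0: [18.432]
First column: [1, 10.3, 30.5981, 38.7234, 18.432]. Sign changes = RHP roots = 0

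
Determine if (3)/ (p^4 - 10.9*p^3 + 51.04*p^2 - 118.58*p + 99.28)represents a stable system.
Denominator: p^4 - 10.9*p^3 + 51.04*p^2 - 118.58*p + 99.28 = (p - 1.7)(p - 4)(p^2 - 5.2*p + 14.6). Poles: 1.7, 2.6 + 2.8j, 2.6 - 2.8j, 4. All Re(p)<0: No (unstable)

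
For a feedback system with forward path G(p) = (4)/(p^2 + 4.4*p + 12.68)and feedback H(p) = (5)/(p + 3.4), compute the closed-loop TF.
Closed-loop T = G/(1+GH).
Numerator: G_num * H_den = 4*p + 13.6.
Denominator: G_den * H_den + G_num * H_num = (p^3 + 7.8*p^2 + 27.64*p + 43.112) + (20) = p^3 + 7.8*p^2 + 27.64*p + 63.112.
T(p) = (4*p + 13.6)/(p^3 + 7.8*p^2 + 27.64*p + 63.112)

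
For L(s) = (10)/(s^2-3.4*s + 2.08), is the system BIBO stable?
Denominator: s^2 - 3.4*s + 2.08 = (s - 2.6)(s - 0.8). Poles: 0.8, 2.6. All Re(p)<0: No (unstable)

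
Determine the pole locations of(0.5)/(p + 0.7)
Set denominator = 0: p + 0.7 = 0 → Poles: -0.7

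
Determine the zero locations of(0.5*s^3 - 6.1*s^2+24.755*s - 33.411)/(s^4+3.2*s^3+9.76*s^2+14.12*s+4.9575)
Set numerator = 0: 0.5*s^3 - 6.1*s^2 + 24.755*s - 33.411 = 0.5*(s - 4.2)(s - 3.7)(s - 4.3) = 0 → Zeros: 3.7, 4.2, 4.3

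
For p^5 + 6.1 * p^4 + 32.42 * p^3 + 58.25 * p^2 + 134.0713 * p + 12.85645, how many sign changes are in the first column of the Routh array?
Routh array:
p^5: [1, 32.42, 134.0713]; p^4: [6.1, 58.25, 12.85645]; p^3: [22.8708, 131.964]; p^2: [23.0533, 12.85645]; p^1: [119.209]; p^0: [12.85645]
First column: [1, 6.1, 22.8708, 23.0533, 119.209, 12.85645]. Sign changes = 0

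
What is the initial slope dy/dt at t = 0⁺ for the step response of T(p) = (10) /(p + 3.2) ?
IVT: y'(0⁺) = lim_{p→∞} p²·Y(p) = lim_{p→∞} p·T(p).
deg(num) = 0, deg(den) = 1, relative degree = 1, so p·T(p) → (leading num)/(leading den) = 10/1 = 10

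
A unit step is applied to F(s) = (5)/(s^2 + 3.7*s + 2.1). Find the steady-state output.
FVT: lim_{t→∞} y(t) = lim_{s→0} s*Y(s) where Y(s) = F(s)/s.
= lim_{s→0} F(s) = F(0) = num(0)/den(0) = 5/2.1 = 2.381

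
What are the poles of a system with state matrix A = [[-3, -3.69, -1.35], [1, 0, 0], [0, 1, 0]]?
Eigenvalues solve det(λI - A) = 0.
Characteristic polynomial: λ^3 + 3*λ^2 + 3.69*λ + 1.35 = 0.
Factor: (λ + 0.6)(λ^2 + 2.4*λ + 2.25) = 0.
Roots: -0.6, -1.2 + 0.9j, -1.2 - 0.9j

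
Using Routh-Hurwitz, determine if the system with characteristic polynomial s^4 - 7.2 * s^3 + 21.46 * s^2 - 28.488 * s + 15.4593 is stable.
Routh array:
s^4: [1, 21.46, 15.4593]; s^3: [-7.2, -28.488]; s^2: [17.5033, 15.4593]; s^1: [-22.1288]; s^0: [15.4593]
First column: [1, -7.2, 17.5033, -22.1288, 15.4593]. Sign changes = 4.
No, unstable (4 RHP root(s))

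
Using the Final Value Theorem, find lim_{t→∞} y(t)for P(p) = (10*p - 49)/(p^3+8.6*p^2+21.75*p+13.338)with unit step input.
FVT: lim_{t→∞} y(t) = lim_{p→0} p*Y(p) where Y(p) = P(p)/p.
= lim_{p→0} P(p) = P(0) = num(0)/den(0) = -49/13.338 = -3.674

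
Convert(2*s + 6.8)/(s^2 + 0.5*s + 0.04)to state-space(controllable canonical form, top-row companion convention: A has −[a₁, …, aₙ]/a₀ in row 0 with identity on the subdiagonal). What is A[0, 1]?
Reachable canonical form for den = s^2 + 0.5*s + 0.04: top row of A = -[a₁,a₂,...,aₙ]/a₀, ones on the subdiagonal, zeros elsewhere.
A = [[-0.5, -0.04], [1, 0]].
A[0,1] = -0.04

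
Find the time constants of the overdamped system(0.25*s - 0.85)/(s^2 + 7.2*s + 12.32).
Overdamped: real poles at -4.4, -2.8. τ = -1/pole → τ₁ = 0.2273, τ₂ = 0.3571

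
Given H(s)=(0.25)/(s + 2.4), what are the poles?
Set denominator = 0: s + 2.4 = 0 → Poles: -2.4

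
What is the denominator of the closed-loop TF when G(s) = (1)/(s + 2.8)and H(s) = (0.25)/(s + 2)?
Characteristic poly = G_den * H_den + G_num * H_num = (s^2 + 4.8*s + 5.6) + (0.25) = s^2 + 4.8*s + 5.85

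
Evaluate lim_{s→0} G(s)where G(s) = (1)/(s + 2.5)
DC gain = G(0) = num(0)/den(0) = 1/2.5 = 0.4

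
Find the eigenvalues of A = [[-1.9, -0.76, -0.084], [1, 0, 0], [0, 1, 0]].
Eigenvalues solve det(λI - A) = 0.
Characteristic polynomial: λ^3 + 1.9*λ^2 + 0.76*λ + 0.084 = 0.
Factor: (λ + 0.3)(λ + 0.2)(λ + 1.4) = 0.
Roots: -0.2, -0.3, -1.4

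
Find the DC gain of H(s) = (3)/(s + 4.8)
DC gain = H(0) = num(0)/den(0) = 3/4.8 = 0.625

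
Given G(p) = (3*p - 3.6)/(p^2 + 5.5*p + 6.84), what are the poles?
Set denominator = 0: p^2 + 5.5*p + 6.84 = (p + 3.6)(p + 1.9) = 0 → Poles: -1.9, -3.6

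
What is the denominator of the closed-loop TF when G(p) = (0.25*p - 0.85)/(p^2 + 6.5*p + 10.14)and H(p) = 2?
Characteristic poly = G_den * H_den + G_num * H_num = (p^2 + 6.5*p + 10.14) + (0.5*p - 1.7) = p^2 + 7*p + 8.44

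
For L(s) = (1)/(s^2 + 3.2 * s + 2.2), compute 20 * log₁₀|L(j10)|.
Substitute s = j*10: L(j10) = -0.00923614 - 0.00302205j.
|L(j10)| = sqrt(Re² + Im²) = 0.009718.
20*log₁₀(0.009718) = -40.25 dB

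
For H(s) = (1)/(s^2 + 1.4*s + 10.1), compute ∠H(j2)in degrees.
Substitute s = j*2: H(j2) = 0.135405 - 0.0621532j.
∠H(j2) = atan2(Im, Re) = atan2(-0.0621532, 0.135405) = -24.66°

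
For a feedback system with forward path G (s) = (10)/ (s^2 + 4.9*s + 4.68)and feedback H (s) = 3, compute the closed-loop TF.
Closed-loop T = G/(1+GH).
Numerator: G_num * H_den = 10.
Denominator: G_den * H_den + G_num * H_num = (s^2 + 4.9*s + 4.68) + (30) = s^2 + 4.9*s + 34.68.
T(s) = (10)/(s^2 + 4.9*s + 34.68)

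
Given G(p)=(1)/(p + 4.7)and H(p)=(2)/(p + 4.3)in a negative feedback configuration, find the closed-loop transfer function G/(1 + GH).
Closed-loop T = G/(1+GH).
Numerator: G_num * H_den = p + 4.3.
Denominator: G_den * H_den + G_num * H_num = (p^2 + 9*p + 20.21) + (2) = p^2 + 9*p + 22.21.
T(p) = (p + 4.3)/(p^2 + 9*p + 22.21)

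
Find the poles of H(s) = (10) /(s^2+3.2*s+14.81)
Set denominator = 0: s^2 + 3.2*s + 14.81 = 0 → Poles: -1.6 + 3.5j, -1.6 - 3.5j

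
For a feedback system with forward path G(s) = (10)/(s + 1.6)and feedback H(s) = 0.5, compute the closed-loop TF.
Closed-loop T = G/(1+GH).
Numerator: G_num * H_den = 10.
Denominator: G_den * H_den + G_num * H_num = (s + 1.6) + (5) = s + 6.6.
T(s) = (10)/(s + 6.6)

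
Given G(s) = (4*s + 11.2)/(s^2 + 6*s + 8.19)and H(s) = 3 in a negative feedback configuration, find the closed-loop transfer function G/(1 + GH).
Closed-loop T = G/(1+GH).
Numerator: G_num * H_den = 4*s + 11.2.
Denominator: G_den * H_den + G_num * H_num = (s^2 + 6*s + 8.19) + (12*s + 33.6) = s^2 + 18*s + 41.79.
T(s) = (4*s + 11.2)/(s^2 + 18*s + 41.79)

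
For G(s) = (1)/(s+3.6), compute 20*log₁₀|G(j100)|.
Substitute s = j*100: G(j100) = 0.000359534 - 0.00998706j.
|G(j100)| = sqrt(Re² + Im²) = 0.009994.
20*log₁₀(0.009994) = -40.01 dB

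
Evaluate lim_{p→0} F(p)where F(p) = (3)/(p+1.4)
DC gain = F(0) = num(0)/den(0) = 3/1.4 = 2.143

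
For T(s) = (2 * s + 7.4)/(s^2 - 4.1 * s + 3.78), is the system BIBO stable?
Denominator: s^2 - 4.1*s + 3.78 = (s - 1.4)(s - 2.7). Poles: 1.4, 2.7. All Re(p)<0: No (unstable)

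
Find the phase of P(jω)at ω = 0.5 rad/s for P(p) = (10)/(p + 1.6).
Substitute p = j*0.5: P(j0.5) = 5.69395 - 1.77936j.
∠P(j0.5) = atan2(Im, Re) = atan2(-1.77936, 5.69395) = -17.35°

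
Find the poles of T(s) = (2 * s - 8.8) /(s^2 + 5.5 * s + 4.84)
Set denominator = 0: s^2 + 5.5*s + 4.84 = (s + 1.1)(s + 4.4) = 0 → Poles: -1.1, -4.4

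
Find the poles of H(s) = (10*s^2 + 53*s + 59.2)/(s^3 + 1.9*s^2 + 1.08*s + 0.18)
Set denominator = 0: s^3 + 1.9*s^2 + 1.08*s + 0.18 = (s + 0.6)(s + 1)(s + 0.3) = 0 → Poles: -0.3, -0.6, -1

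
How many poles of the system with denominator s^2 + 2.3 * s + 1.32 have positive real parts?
s^2 + 2.3*s + 1.32 = (s + 1.2)(s + 1.1). Poles: -1.1, -1.2. RHP poles (Re>0): 0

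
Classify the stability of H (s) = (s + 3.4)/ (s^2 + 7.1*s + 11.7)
Denominator: s^2 + 7.1*s + 11.7 = (s + 4.5)(s + 2.6). Poles: -2.6, -4.5. Stable (all poles in LHP)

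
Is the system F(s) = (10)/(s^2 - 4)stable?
Denominator: s^2 - 4 = (s - 2)(s + 2). Poles: -2, 2. All Re(p)<0: No (unstable)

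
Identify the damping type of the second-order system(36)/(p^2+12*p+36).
Standard form: ωn²/(p²+2ζωn·p+ωn²) gives ωn=6, ζ=1.
Critically damped (ζ = 1)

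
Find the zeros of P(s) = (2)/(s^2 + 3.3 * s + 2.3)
Numerator is a nonzero constant (2) → Zeros: none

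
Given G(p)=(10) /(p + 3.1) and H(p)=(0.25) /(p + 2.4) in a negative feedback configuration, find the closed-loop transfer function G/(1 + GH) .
Closed-loop T = G/(1+GH).
Numerator: G_num * H_den = 10*p + 24.
Denominator: G_den * H_den + G_num * H_num = (p^2 + 5.5*p + 7.44) + (2.5) = p^2 + 5.5*p + 9.94.
T(p) = (10*p + 24)/(p^2 + 5.5*p + 9.94)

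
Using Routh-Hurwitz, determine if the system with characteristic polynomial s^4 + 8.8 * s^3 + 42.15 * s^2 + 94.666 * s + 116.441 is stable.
Routh array:
s^4: [1, 42.15, 116.441]; s^3: [8.8, 94.666]; s^2: [31.3925, 116.441]; s^1: [62.0251]; s^0: [116.441]
First column: [1, 8.8, 31.3925, 62.0251, 116.441]. Sign changes = 0.
Yes, stable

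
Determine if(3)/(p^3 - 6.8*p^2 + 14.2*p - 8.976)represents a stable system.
Denominator: p^3 - 6.8*p^2 + 14.2*p - 8.976 = (p - 3.4)(p - 1.2)(p - 2.2). Poles: 1.2, 2.2, 3.4. All Re(p)<0: No (unstable)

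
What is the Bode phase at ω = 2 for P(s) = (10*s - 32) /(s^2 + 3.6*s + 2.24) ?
Substitute s = j*2: P(j2) = 3.64632 + 3.55312j.
∠P(j2) = atan2(Im, Re) = atan2(3.55312, 3.64632) = 44.26°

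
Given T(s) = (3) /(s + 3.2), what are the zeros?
Numerator is a nonzero constant (3) → Zeros: none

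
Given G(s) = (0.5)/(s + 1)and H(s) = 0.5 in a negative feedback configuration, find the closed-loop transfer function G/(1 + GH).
Closed-loop T = G/(1+GH).
Numerator: G_num * H_den = 0.5.
Denominator: G_den * H_den + G_num * H_num = (s + 1) + (0.25) = s + 1.25.
T(s) = (0.5)/(s + 1.25)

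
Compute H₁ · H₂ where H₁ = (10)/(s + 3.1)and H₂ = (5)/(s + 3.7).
Series: H = H₁ · H₂ = (n₁·n₂)/(d₁·d₂).
Num: n₁·n₂ = 50. Den: d₁·d₂ = s^2 + 6.8*s + 11.47.
H(s) = (50)/(s^2 + 6.8*s + 11.47)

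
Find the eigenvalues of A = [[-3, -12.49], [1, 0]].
Eigenvalues solve det(λI - A) = 0.
Characteristic polynomial: λ^2 + 3*λ + 12.49 = 0.
Roots: -1.5 + 3.2j, -1.5 - 3.2j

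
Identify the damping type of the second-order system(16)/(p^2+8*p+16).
Standard form: ωn²/(p²+2ζωn·p+ωn²) gives ωn=4, ζ=1.
Critically damped (ζ = 1)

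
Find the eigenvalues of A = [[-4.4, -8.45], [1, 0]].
Eigenvalues solve det(λI - A) = 0.
Characteristic polynomial: λ^2 + 4.4*λ + 8.45 = 0.
Roots: -2.2 + 1.9j, -2.2 - 1.9j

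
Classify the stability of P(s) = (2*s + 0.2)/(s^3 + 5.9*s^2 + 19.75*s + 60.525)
Denominator: s^3 + 5.9*s^2 + 19.75*s + 60.525 = (s + 4.5)(s^2 + 1.4*s + 13.45). Poles: -0.7 + 3.6j, -0.7 - 3.6j, -4.5. Stable (all poles in LHP)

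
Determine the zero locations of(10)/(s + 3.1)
Numerator is a nonzero constant (10) → Zeros: none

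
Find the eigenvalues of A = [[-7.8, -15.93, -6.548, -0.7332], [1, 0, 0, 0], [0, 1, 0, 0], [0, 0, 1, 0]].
Eigenvalues solve det(λI - A) = 0.
Characteristic polynomial: λ^4 + 7.8*λ^3 + 15.93*λ^2 + 6.548*λ + 0.7332 = 0.
Factor: (λ + 0.3)(λ + 2.6)(λ + 4.7)(λ + 0.2) = 0.
Roots: -0.2, -0.3, -2.6, -4.7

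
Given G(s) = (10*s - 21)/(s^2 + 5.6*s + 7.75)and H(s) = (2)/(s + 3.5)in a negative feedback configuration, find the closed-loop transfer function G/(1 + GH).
Closed-loop T = G/(1+GH).
Numerator: G_num * H_den = 10*s^2 + 14*s - 73.5.
Denominator: G_den * H_den + G_num * H_num = (s^3 + 9.1*s^2 + 27.35*s + 27.125) + (20*s - 42) = s^3 + 9.1*s^2 + 47.35*s - 14.875.
T(s) = (10*s^2 + 14*s - 73.5)/(s^3 + 9.1*s^2 + 47.35*s - 14.875)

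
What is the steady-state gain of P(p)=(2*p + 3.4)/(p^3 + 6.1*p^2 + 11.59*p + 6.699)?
DC gain = P(0) = num(0)/den(0) = 3.4/6.699 = 0.5075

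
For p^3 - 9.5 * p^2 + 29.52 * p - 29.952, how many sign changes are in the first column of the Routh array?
Routh array:
p^3: [1, 29.52]; p^2: [-9.5, -29.952]; p^1: [26.3672]; p^0: [-29.952]
First column: [1, -9.5, 26.3672, -29.952]. Sign changes = 3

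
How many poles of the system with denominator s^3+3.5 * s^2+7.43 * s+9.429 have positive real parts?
s^3 + 3.5*s^2 + 7.43*s + 9.429 = (s + 2.1)(s^2 + 1.4*s + 4.49). Poles: -0.7 + 2j, -0.7 - 2j, -2.1. RHP poles (Re>0): 0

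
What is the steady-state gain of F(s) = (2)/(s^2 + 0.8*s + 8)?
DC gain = F(0) = num(0)/den(0) = 2/8 = 0.25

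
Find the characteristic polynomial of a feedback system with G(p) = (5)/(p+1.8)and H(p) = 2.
Characteristic poly = G_den * H_den + G_num * H_num = (p + 1.8) + (10) = p + 11.8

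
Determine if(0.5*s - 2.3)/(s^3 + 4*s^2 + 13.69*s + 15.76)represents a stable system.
Denominator: s^3 + 4*s^2 + 13.69*s + 15.76 = (s + 1.6)(s^2 + 2.4*s + 9.85). Poles: -1.2 + 2.9j, -1.2 - 2.9j, -1.6. All Re(p)<0: Yes (stable)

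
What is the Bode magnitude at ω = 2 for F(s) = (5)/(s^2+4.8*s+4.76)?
Substitute s = j*2: F(j2) = 0.0409758 - 0.517589j.
|F(j2)| = sqrt(Re² + Im²) = 0.5192.
20*log₁₀(0.5192) = -5.69 dB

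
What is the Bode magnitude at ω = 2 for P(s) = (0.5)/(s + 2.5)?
Substitute s = j*2: P(j2) = 0.121951 - 0.097561j.
|P(j2)| = sqrt(Re² + Im²) = 0.1562.
20*log₁₀(0.1562) = -16.13 dB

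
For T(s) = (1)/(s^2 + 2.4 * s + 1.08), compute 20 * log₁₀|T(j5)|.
Substitute s = j*5: T(j5) = -0.0334001 - 0.0167559j.
|T(j5)| = sqrt(Re² + Im²) = 0.03737.
20*log₁₀(0.03737) = -28.55 dB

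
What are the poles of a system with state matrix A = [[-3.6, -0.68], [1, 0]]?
Eigenvalues solve det(λI - A) = 0.
Characteristic polynomial: λ^2 + 3.6*λ + 0.68 = 0.
Factor: (λ + 3.4)(λ + 0.2) = 0.
Roots: -0.2, -3.4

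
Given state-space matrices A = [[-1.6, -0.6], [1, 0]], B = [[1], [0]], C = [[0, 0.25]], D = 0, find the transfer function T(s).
T(s) = C(sI - A)⁻¹B + D.
Characteristic polynomial det(sI - A) = s^2 + 1.6*s + 0.6.
Numerator from C·adj(sI-A)·B + D·det(sI-A) = 0.25.
T(s) = (0.25)/(s^2 + 1.6*s + 0.6)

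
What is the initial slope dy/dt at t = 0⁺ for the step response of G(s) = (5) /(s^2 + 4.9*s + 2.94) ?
IVT: y'(0⁺) = lim_{s→∞} s²·Y(s) = lim_{s→∞} s·G(s).
deg(num) = 0, deg(den) = 2, relative degree = 2 ≥ 2, so s·G(s) → 0. Initial slope = 0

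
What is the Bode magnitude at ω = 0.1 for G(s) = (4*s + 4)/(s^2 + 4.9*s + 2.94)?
Substitute s = j*0.1: G(j0.1) = 1.35025 - 0.0892918j.
|G(j0.1)| = sqrt(Re² + Im²) = 1.353.
20*log₁₀(1.353) = 2.63 dB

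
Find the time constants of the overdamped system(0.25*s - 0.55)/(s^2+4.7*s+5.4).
Overdamped: real poles at -2, -2.7. τ = -1/pole → τ₁ = 0.5, τ₂ = 0.3704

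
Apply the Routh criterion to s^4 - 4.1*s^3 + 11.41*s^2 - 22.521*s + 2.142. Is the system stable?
Routh array:
s^4: [1, 11.41, 2.142]; s^3: [-4.1, -22.521]; s^2: [5.91707, 2.142]; s^1: [-21.0368]; s^0: [2.142]
First column: [1, -4.1, 5.91707, -21.0368, 2.142]. Sign changes = 4.
No, unstable (4 RHP root(s))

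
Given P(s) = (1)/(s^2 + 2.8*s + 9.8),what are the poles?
Set denominator = 0: s^2 + 2.8*s + 9.8 = 0 → Poles: -1.4 + 2.8j, -1.4 - 2.8j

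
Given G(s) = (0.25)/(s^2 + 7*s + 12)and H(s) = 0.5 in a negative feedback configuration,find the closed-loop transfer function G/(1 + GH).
Closed-loop T = G/(1+GH).
Numerator: G_num * H_den = 0.25.
Denominator: G_den * H_den + G_num * H_num = (s^2 + 7*s + 12) + (0.125) = s^2 + 7*s + 12.125.
T(s) = (0.25)/(s^2 + 7*s + 12.125)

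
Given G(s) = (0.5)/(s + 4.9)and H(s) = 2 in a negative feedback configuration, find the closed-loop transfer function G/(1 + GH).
Closed-loop T = G/(1+GH).
Numerator: G_num * H_den = 0.5.
Denominator: G_den * H_den + G_num * H_num = (s + 4.9) + (1) = s + 5.9.
T(s) = (0.5)/(s + 5.9)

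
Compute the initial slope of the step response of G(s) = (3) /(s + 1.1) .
IVT: y'(0⁺) = lim_{s→∞} s²·Y(s) = lim_{s→∞} s·G(s).
deg(num) = 0, deg(den) = 1, relative degree = 1, so s·G(s) → (leading num)/(leading den) = 3/1 = 3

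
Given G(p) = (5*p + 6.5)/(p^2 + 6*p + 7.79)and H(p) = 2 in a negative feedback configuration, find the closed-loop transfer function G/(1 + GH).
Closed-loop T = G/(1+GH).
Numerator: G_num * H_den = 5*p + 6.5.
Denominator: G_den * H_den + G_num * H_num = (p^2 + 6*p + 7.79) + (10*p + 13) = p^2 + 16*p + 20.79.
T(p) = (5*p + 6.5)/(p^2 + 16*p + 20.79)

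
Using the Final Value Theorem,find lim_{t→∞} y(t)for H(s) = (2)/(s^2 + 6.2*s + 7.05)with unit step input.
FVT: lim_{t→∞} y(t) = lim_{s→0} s*Y(s) where Y(s) = H(s)/s.
= lim_{s→0} H(s) = H(0) = num(0)/den(0) = 2/7.05 = 0.2837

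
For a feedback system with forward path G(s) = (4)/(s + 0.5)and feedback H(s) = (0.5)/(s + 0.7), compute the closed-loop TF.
Closed-loop T = G/(1+GH).
Numerator: G_num * H_den = 4*s + 2.8.
Denominator: G_den * H_den + G_num * H_num = (s^2 + 1.2*s + 0.35) + (2) = s^2 + 1.2*s + 2.35.
T(s) = (4*s + 2.8)/(s^2 + 1.2*s + 2.35)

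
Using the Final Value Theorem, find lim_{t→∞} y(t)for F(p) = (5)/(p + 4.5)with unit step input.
FVT: lim_{t→∞} y(t) = lim_{p→0} p*Y(p) where Y(p) = F(p)/p.
= lim_{p→0} F(p) = F(0) = num(0)/den(0) = 5/4.5 = 1.111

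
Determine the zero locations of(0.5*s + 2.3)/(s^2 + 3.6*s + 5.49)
Set numerator = 0: 0.5*s + 2.3 = 0 → Zeros: -4.6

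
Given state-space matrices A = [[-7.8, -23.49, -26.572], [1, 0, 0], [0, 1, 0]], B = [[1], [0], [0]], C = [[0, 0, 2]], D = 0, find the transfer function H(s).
H(s) = C(sI - A)⁻¹B + D.
Characteristic polynomial det(sI - A) = s^3 + 7.8*s^2 + 23.49*s + 26.572.
Numerator from C·adj(sI-A)·B + D·det(sI-A) = 2.
H(s) = (2)/(s^3 + 7.8*s^2 + 23.49*s + 26.572)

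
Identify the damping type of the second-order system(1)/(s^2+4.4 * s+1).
Standard form: ωn²/(s²+2ζωn·s+ωn²) gives ωn=1, ζ=2.2.
Overdamped (ζ = 2.2 > 1)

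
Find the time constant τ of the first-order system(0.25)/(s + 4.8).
First-order system: τ = -1/pole. Pole = -4.8. τ = -1/(-4.8) = 0.2083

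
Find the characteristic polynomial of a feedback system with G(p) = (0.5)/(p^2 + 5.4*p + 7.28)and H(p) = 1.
Characteristic poly = G_den * H_den + G_num * H_num = (p^2 + 5.4*p + 7.28) + (0.5) = p^2 + 5.4*p + 7.78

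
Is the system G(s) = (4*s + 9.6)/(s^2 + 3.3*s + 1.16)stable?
Denominator: s^2 + 3.3*s + 1.16 = (s + 2.9)(s + 0.4). Poles: -0.4, -2.9. All Re(p)<0: Yes (stable)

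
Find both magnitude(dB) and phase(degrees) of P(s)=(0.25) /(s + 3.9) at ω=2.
Substitute s = j*2: P(j2) = 0.0507548 - 0.0260281j.
|P| = 20*log₁₀(sqrt(Re²+Im²)) = -24.88 dB.
∠P = atan2(Im, Re) = -27.15°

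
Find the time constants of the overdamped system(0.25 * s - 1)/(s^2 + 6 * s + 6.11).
Overdamped: real poles at -4.7, -1.3. τ = -1/pole → τ₁ = 0.2128, τ₂ = 0.7692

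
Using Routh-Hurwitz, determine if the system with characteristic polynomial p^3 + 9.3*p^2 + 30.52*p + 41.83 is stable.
Routh array:
p^3: [1, 30.52]; p^2: [9.3, 41.83]; p^1: [26.0222]; p^0: [41.83]
First column: [1, 9.3, 26.0222, 41.83]. Sign changes = 0.
Yes, stable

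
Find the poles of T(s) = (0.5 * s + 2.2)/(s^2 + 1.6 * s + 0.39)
Set denominator = 0: s^2 + 1.6*s + 0.39 = (s + 1.3)(s + 0.3) = 0 → Poles: -0.3, -1.3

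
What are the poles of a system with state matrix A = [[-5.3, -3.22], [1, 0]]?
Eigenvalues solve det(λI - A) = 0.
Characteristic polynomial: λ^2 + 5.3*λ + 3.22 = 0.
Factor: (λ + 4.6)(λ + 0.7) = 0.
Roots: -0.7, -4.6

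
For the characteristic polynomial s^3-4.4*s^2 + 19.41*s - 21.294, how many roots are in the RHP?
s^3 - 4.4*s^2 + 19.41*s - 21.294 = (s - 1.4)(s^2 - 3*s + 15.21). Poles: 1.4, 1.5 + 3.6j, 1.5 - 3.6j. RHP poles (Re>0): 3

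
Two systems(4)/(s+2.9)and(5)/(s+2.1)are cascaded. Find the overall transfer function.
Series: H = H₁ · H₂ = (n₁·n₂)/(d₁·d₂).
Num: n₁·n₂ = 20. Den: d₁·d₂ = s^2 + 5*s + 6.09.
H(s) = (20)/(s^2 + 5*s + 6.09)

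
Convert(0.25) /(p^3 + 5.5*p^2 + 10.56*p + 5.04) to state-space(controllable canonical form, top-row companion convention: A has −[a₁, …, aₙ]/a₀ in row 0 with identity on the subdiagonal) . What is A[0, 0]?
Reachable canonical form for den = p^3 + 5.5*p^2 + 10.56*p + 5.04: top row of A = -[a₁,a₂,...,aₙ]/a₀, ones on the subdiagonal, zeros elsewhere.
A = [[-5.5, -10.56, -5.04], [1, 0, 0], [0, 1, 0]].
A[0,0] = -5.5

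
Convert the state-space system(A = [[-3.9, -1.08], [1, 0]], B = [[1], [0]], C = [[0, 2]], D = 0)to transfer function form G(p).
G(p) = C(pI - A)⁻¹B + D.
Characteristic polynomial det(pI - A) = p^2 + 3.9*p + 1.08.
Numerator from C·adj(pI-A)·B + D·det(pI-A) = 2.
G(p) = (2)/(p^2 + 3.9*p + 1.08)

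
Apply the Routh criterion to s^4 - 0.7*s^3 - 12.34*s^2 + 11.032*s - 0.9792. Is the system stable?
Routh array:
s^4: [1, -12.34, -0.9792]; s^3: [-0.7, 11.032]; s^2: [3.42, -0.9792]; s^1: [10.8316]; s^0: [-0.9792]
First column: [1, -0.7, 3.42, 10.8316, -0.9792]. Sign changes = 3.
No, unstable (3 RHP root(s))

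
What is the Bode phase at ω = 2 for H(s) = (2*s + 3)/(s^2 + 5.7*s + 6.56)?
Substitute s = j*2: H(j2) = 0.390291 - 0.175514j.
∠H(j2) = atan2(Im, Re) = atan2(-0.175514, 0.390291) = -24.21°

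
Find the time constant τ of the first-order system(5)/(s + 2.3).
First-order system: τ = -1/pole. Pole = -2.3. τ = -1/(-2.3) = 0.4348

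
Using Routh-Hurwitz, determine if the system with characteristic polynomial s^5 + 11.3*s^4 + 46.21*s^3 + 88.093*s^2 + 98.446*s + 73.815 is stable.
Routh array:
s^5: [1, 46.21, 98.446]; s^4: [11.3, 88.093, 73.815]; s^3: [38.4142, 91.9137]; s^2: [61.0554, 73.815]; s^1: [45.4716]; s^0: [73.815]
First column: [1, 11.3, 38.4142, 61.0554, 45.4716, 73.815]. Sign changes = 0.
Yes, stable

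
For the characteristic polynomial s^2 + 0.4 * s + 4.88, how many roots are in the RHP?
Poles: -0.2 + 2.2j, -0.2 - 2.2j. RHP poles (Re>0): 0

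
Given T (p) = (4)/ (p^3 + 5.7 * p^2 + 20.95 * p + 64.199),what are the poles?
Set denominator = 0: p^3 + 5.7*p^2 + 20.95*p + 64.199 = (p + 4.3)(p^2 + 1.4*p + 14.93) = 0 → Poles: -0.7 + 3.8j, -0.7 - 3.8j, -4.3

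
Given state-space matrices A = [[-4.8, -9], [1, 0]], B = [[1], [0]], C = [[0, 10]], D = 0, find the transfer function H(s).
H(s) = C(sI - A)⁻¹B + D.
Characteristic polynomial det(sI - A) = s^2 + 4.8*s + 9.
Numerator from C·adj(sI-A)·B + D·det(sI-A) = 10.
H(s) = (10)/(s^2 + 4.8*s + 9)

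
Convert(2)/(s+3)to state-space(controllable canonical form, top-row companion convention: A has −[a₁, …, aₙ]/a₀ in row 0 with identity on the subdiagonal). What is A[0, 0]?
Reachable canonical form for den = s + 3: top row of A = -[a₁,a₂,...,aₙ]/a₀, ones on the subdiagonal, zeros elsewhere.
A = [[-3]].
A[0,0] = -3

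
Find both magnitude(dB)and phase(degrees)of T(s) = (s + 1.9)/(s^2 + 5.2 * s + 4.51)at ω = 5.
Substitute s = j*5: T(j5) = 0.0831043 - 0.138569j.
|T| = 20*log₁₀(sqrt(Re²+Im²)) = -15.83 dB.
∠T = atan2(Im, Re) = -59.05°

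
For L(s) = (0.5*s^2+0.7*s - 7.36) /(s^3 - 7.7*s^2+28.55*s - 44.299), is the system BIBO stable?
Denominator: s^3 - 7.7*s^2 + 28.55*s - 44.299 = (s - 3.1)(s^2 - 4.6*s + 14.29). Poles: 2.3 + 3j, 2.3 - 3j, 3.1. All Re(p)<0: No (unstable)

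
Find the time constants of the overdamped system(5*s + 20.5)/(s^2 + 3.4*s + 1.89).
Overdamped: real poles at -0.7, -2.7. τ = -1/pole → τ₁ = 1.429, τ₂ = 0.3704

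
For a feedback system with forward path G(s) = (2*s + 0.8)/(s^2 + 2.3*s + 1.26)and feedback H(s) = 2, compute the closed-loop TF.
Closed-loop T = G/(1+GH).
Numerator: G_num * H_den = 2*s + 0.8.
Denominator: G_den * H_den + G_num * H_num = (s^2 + 2.3*s + 1.26) + (4*s + 1.6) = s^2 + 6.3*s + 2.86.
T(s) = (2*s + 0.8)/(s^2 + 6.3*s + 2.86)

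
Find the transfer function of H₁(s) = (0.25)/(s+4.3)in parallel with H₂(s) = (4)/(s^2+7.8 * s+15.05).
Parallel: H = H₁ + H₂ = (n₁·d₂ + n₂·d₁)/(d₁·d₂).
n₁·d₂ = 0.25*s^2 + 1.95*s + 3.7625. n₂·d₁ = 4*s + 17.2. Sum = 0.25*s^2 + 5.95*s + 20.9625. d₁·d₂ = s^3 + 12.1*s^2 + 48.59*s + 64.715.
H(s) = (0.25*s^2 + 5.95*s + 20.9625)/(s^3 + 12.1*s^2 + 48.59*s + 64.715)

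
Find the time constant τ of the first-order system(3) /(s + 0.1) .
First-order system: τ = -1/pole. Pole = -0.1. τ = -1/(-0.1) = 10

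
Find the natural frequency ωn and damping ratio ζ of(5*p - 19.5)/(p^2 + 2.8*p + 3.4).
Underdamped: complex pole -1.4 + 1.2j. ωn = |pole| = 1.844, ζ = -Re(pole)/ωn = 0.7593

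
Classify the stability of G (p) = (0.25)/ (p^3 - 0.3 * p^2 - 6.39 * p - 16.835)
Denominator: p^3 - 0.3*p^2 - 6.39*p - 16.835 = (p - 3.5)(p^2 + 3.2*p + 4.81). Poles: -1.6 + 1.5j, -1.6 - 1.5j, 3.5. Unstable (1 pole(s) in RHP)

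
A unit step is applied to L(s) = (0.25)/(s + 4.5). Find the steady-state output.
FVT: lim_{t→∞} y(t) = lim_{s→0} s*Y(s) where Y(s) = L(s)/s.
= lim_{s→0} L(s) = L(0) = num(0)/den(0) = 0.25/4.5 = 0.05556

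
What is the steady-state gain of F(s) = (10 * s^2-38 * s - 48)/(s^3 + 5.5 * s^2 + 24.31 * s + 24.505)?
DC gain = F(0) = num(0)/den(0) = -48/24.505 = -1.959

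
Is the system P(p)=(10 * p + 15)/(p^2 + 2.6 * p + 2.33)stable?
Denominator: p^2 + 2.6*p + 2.33. Poles: -1.3 + 0.8j, -1.3 - 0.8j. All Re(p)<0: Yes (stable)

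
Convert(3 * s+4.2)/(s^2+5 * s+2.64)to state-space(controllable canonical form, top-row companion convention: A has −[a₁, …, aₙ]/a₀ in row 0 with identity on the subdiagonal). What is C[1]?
Reachable canonical form: C = numerator coefficients (right-aligned, zero-padded to length n).
num = 3*s + 4.2, C = [[3, 4.2]].
C[1] = 4.2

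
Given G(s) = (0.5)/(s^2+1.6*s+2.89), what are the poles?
Set denominator = 0: s^2 + 1.6*s + 2.89 = 0 → Poles: -0.8 + 1.5j, -0.8 - 1.5j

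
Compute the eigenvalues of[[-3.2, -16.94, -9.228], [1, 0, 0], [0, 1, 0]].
Eigenvalues solve det(λI - A) = 0.
Characteristic polynomial: λ^3 + 3.2*λ^2 + 16.94*λ + 9.228 = 0.
Factor: (λ + 0.6)(λ^2 + 2.6*λ + 15.38) = 0.
Roots: -0.6, -1.3 + 3.7j, -1.3 - 3.7j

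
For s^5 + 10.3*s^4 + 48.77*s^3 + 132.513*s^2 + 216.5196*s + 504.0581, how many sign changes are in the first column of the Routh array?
Routh array:
s^5: [1, 48.77, 216.5196]; s^4: [10.3, 132.513, 504.0581]; s^3: [35.9047, 167.582]; s^2: [84.4386, 504.0581]; s^1: [-46.7517]; s^0: [504.0581]
First column: [1, 10.3, 35.9047, 84.4386, -46.7517, 504.0581]. Sign changes = 2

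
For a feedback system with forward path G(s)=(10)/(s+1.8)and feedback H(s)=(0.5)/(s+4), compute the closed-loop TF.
Closed-loop T = G/(1+GH).
Numerator: G_num * H_den = 10*s + 40.
Denominator: G_den * H_den + G_num * H_num = (s^2 + 5.8*s + 7.2) + (5) = s^2 + 5.8*s + 12.2.
T(s) = (10*s + 40)/(s^2 + 5.8*s + 12.2)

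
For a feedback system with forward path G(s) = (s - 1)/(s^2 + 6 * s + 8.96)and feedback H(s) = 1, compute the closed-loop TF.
Closed-loop T = G/(1+GH).
Numerator: G_num * H_den = s - 1.
Denominator: G_den * H_den + G_num * H_num = (s^2 + 6*s + 8.96) + (s - 1) = s^2 + 7*s + 7.96.
T(s) = (s - 1)/(s^2 + 7*s + 7.96)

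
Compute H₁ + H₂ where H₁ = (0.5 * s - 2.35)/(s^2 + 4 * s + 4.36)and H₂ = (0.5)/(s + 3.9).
Parallel: H = H₁ + H₂ = (n₁·d₂ + n₂·d₁)/(d₁·d₂).
n₁·d₂ = 0.5*s^2 - 0.4*s - 9.165. n₂·d₁ = 0.5*s^2 + 2*s + 2.18. Sum = s^2 + 1.6*s - 6.985. d₁·d₂ = s^3 + 7.9*s^2 + 19.96*s + 17.004.
H(s) = (s^2 + 1.6*s - 6.985)/(s^3 + 7.9*s^2 + 19.96*s + 17.004)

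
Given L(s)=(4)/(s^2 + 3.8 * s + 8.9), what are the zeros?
Numerator is a nonzero constant (4) → Zeros: none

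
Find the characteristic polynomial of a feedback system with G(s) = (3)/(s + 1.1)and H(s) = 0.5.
Characteristic poly = G_den * H_den + G_num * H_num = (s + 1.1) + (1.5) = s + 2.6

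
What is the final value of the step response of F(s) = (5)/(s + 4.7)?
FVT: lim_{t→∞} y(t) = lim_{s→0} s*Y(s) where Y(s) = F(s)/s.
= lim_{s→0} F(s) = F(0) = num(0)/den(0) = 5/4.7 = 1.064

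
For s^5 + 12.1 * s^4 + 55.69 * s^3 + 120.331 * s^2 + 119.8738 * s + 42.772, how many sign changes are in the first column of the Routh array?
Routh array:
s^5: [1, 55.69, 119.8738]; s^4: [12.1, 120.331, 42.772]; s^3: [45.7453, 116.339]; s^2: [89.5584, 42.772]; s^1: [94.4915]; s^0: [42.772]
First column: [1, 12.1, 45.7453, 89.5584, 94.4915, 42.772]. Sign changes = 0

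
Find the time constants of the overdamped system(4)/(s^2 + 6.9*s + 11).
Overdamped: real poles at -4.4, -2.5. τ = -1/pole → τ₁ = 0.2273, τ₂ = 0.4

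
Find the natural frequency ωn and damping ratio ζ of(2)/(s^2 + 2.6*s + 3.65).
Underdamped: complex pole -1.3 + 1.4j. ωn = |pole| = 1.91, ζ = -Re(pole)/ωn = 0.6805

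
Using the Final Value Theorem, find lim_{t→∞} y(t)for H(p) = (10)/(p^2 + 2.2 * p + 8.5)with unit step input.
FVT: lim_{t→∞} y(t) = lim_{p→0} p*Y(p) where Y(p) = H(p)/p.
= lim_{p→0} H(p) = H(0) = num(0)/den(0) = 10/8.5 = 1.176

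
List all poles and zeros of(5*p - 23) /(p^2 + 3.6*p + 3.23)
Set denominator = 0: p^2 + 3.6*p + 3.23 = (p + 1.7)(p + 1.9) = 0 → Poles: -1.7, -1.9
Set numerator = 0: 5*p - 23 = 0 → Zeros: 4.6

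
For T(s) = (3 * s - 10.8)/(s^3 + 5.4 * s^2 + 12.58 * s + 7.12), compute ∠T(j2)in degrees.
Substitute s = j*2: T(j2) = 0.514433 + 0.195281j.
∠T(j2) = atan2(Im, Re) = atan2(0.195281, 0.514433) = 20.79°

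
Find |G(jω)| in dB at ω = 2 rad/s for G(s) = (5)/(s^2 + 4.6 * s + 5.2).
Substitute s = j*2: G(j2) = 0.0697026 - 0.534387j.
|G(j2)| = sqrt(Re² + Im²) = 0.5389.
20*log₁₀(0.5389) = -5.37 dB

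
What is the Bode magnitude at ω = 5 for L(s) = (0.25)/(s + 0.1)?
Substitute s = j*5: L(j5) = 0.0009996 - 0.04998j.
|L(j5)| = sqrt(Re² + Im²) = 0.04999.
20*log₁₀(0.04999) = -26.02 dB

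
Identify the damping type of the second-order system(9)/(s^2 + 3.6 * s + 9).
Standard form: ωn²/(s²+2ζωn·s+ωn²) gives ωn=3, ζ=0.6.
Underdamped (ζ = 0.6 < 1)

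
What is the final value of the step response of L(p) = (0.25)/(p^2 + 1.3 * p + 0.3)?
FVT: lim_{t→∞} y(t) = lim_{p→0} p*Y(p) where Y(p) = L(p)/p.
= lim_{p→0} L(p) = L(0) = num(0)/den(0) = 0.25/0.3 = 0.8333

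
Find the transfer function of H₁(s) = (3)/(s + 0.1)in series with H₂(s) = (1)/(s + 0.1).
Series: H = H₁ · H₂ = (n₁·n₂)/(d₁·d₂).
Num: n₁·n₂ = 3. Den: d₁·d₂ = s^2 + 0.2*s + 0.01.
H(s) = (3)/(s^2 + 0.2*s + 0.01)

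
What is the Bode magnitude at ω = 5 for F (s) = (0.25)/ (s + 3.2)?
Substitute s = j*5: F(j5) = 0.0227015 - 0.0354711j.
|F(j5)| = sqrt(Re² + Im²) = 0.04211.
20*log₁₀(0.04211) = -27.51 dB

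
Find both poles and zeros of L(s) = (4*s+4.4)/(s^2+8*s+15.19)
Set denominator = 0: s^2 + 8*s + 15.19 = (s + 3.1)(s + 4.9) = 0 → Poles: -3.1, -4.9
Set numerator = 0: 4*s + 4.4 = 0 → Zeros: -1.1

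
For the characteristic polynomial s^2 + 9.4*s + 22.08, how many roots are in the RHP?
s^2 + 9.4*s + 22.08 = (s + 4.6)(s + 4.8). Poles: -4.6, -4.8. RHP poles (Re>0): 0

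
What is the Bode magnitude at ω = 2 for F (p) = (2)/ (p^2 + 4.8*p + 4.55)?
Substitute p = j*2: F(j2) = 0.0118967 - 0.207652j.
|F(j2)| = sqrt(Re² + Im²) = 0.208.
20*log₁₀(0.208) = -13.64 dB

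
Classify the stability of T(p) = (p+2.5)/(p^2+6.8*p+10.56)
Denominator: p^2 + 6.8*p + 10.56 = (p + 4.4)(p + 2.4). Poles: -2.4, -4.4. Stable (all poles in LHP)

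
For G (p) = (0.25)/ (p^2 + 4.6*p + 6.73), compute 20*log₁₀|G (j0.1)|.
Substitute p = j*0.1: G(j0.1) = 0.0370289 - 0.00253471j.
|G(j0.1)| = sqrt(Re² + Im²) = 0.03712.
20*log₁₀(0.03712) = -28.61 dB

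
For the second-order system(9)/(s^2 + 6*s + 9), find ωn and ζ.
Standard form: ωn²/(s²+2ζωn·s+ωn²).
const=9=ωn² → ωn=3, s coeff=6=2ζωn → ζ=1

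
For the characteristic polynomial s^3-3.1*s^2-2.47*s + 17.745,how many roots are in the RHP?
s^3 - 3.1*s^2 - 2.47*s + 17.745 = (s + 2.1)(s^2 - 5.2*s + 8.45). Poles: -2.1, 2.6 + 1.3j, 2.6 - 1.3j. RHP poles (Re>0): 2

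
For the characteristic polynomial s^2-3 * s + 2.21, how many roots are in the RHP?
s^2 - 3*s + 2.21 = (s - 1.3)(s - 1.7). Poles: 1.3, 1.7. RHP poles (Re>0): 2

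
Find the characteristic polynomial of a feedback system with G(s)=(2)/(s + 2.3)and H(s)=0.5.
Characteristic poly = G_den * H_den + G_num * H_num = (s + 2.3) + (1) = s + 3.3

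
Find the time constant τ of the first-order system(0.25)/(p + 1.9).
First-order system: τ = -1/pole. Pole = -1.9. τ = -1/(-1.9) = 0.5263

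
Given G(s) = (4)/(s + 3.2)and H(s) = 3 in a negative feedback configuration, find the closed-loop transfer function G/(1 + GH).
Closed-loop T = G/(1+GH).
Numerator: G_num * H_den = 4.
Denominator: G_den * H_den + G_num * H_num = (s + 3.2) + (12) = s + 15.2.
T(s) = (4)/(s + 15.2)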